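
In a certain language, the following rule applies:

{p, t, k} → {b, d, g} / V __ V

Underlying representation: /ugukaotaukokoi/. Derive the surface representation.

/k/ is a voiceless stop between vowels /u/ and /a/, so it voices to [g].
/t/ is a voiceless stop between vowels /o/ and /a/, so it voices to [d].
/k/ is a voiceless stop between vowels /u/ and /o/, so it voices to [g].
/k/ is a voiceless stop between vowels /o/ and /o/, so it voices to [g].
Surface form: [ugugaodaugogoi].

ugugaodaugogoi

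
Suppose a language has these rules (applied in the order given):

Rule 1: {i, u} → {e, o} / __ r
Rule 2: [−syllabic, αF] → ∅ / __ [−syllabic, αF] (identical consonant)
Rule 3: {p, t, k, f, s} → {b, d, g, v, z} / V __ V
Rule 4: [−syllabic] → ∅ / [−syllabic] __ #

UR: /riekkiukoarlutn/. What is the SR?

riegiugoarlut

Rule 1 (pre-rhotic lowering): no segment meets the environment; /riekkiukoarlutn/ is unchanged.
Rule 2 (degemination): /kk/ is a geminate; the first /k/ deletes. /riekkiukoarlutn/ → riekiukoarlutn.
Rule 3 (intervocalic voicing): /k/ is a voiceless obstruent between vowels /e/ and /i/, so it voices to [g]. /k/ is a voiceless obstruent between vowels /u/ and /o/, so it voices to [g]. /riekiukoarlutn/ → riegiugoarlutn.
Rule 4 (final cluster simplification): /n/ is the second consonant of a word-final cluster /tn/, so it deletes. /riegiugoarlutn/ → riegiugoarlut.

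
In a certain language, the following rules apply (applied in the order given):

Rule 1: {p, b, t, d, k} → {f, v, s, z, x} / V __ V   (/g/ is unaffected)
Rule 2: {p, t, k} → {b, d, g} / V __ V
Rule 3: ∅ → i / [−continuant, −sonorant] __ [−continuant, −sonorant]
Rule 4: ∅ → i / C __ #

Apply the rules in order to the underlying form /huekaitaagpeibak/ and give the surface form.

huexaisaagipeivaki

Rule 1 (intervocalic spirantization): /k/ is a stop between vowels /e/ and /a/, so it spirantizes to the fricative [x]. /t/ is a stop between vowels /i/ and /a/, so it spirantizes to the fricative [s]. /b/ is a stop between vowels /i/ and /a/, so it spirantizes to the fricative [v]. /huekaitaagpeibak/ → huexaisaagpeivak.
Rule 2 (intervocalic voicing): no segment meets the environment; /huexaisaagpeivak/ is unchanged.
Rule 3 (stop-cluster i-epenthesis): /g/ and /p/ form a stop–stop cluster, so [i] is inserted between them. /huexaisaagpeivak/ → huexaisaagipeivak.
Rule 4 (final i-epenthesis): the form ends in the consonant /k/, so [i] is inserted word-finally. /huexaisaagipeivak/ → huexaisaagipeivaki.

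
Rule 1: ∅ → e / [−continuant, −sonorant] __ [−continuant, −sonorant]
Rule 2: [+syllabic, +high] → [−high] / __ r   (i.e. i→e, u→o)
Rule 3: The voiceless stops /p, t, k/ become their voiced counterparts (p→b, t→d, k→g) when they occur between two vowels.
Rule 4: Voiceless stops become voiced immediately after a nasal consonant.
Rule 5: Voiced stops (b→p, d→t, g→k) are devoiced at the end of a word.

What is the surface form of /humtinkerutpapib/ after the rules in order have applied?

humdingerudebabip

Rule 1 (stop-cluster e-epenthesis): /t/ and /p/ form a stop–stop cluster, so [e] is inserted between them. /humtinkerutpapib/ → humtinkerutepapib.
Rule 2 (pre-rhotic lowering): no segment meets the environment; /humtinkerutepapib/ is unchanged.
Rule 3 (intervocalic voicing): /t/ is a voiceless stop between vowels /u/ and /e/, so it voices to [d]. /p/ is a voiceless stop between vowels /e/ and /a/, so it voices to [b]. /p/ is a voiceless stop between vowels /a/ and /i/, so it voices to [b]. /humtinkerutepapib/ → humtinkerudebabib.
Rule 4 (post-nasal voicing): /t/ is a voiceless stop immediately after the nasal /m/, so it voices to [d]. /k/ is a voiceless stop immediately after the nasal /n/, so it voices to [g]. /humtinkerudebabib/ → humdingerudebabib.
Rule 5 (final devoicing): /b/ is a voiced stop in word-final position, so it devoices to [p]. /humdingerudebabib/ → humdingerudebabip.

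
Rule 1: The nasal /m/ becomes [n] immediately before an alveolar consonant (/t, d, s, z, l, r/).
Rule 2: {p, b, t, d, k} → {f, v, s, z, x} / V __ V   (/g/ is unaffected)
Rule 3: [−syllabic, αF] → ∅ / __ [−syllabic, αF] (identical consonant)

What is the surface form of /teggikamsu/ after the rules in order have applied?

Rule 1 (nasal place assimilation): /m/ precedes the alveolar consonant /s/, so it assimilates in place to [n]. /teggikamsu/ → teggikansu.
Rule 2 (intervocalic spirantization): /k/ is a stop between vowels /i/ and /a/, so it spirantizes to the fricative [x]. /teggikansu/ → teggixansu.
Rule 3 (degemination): /gg/ is a geminate; the first /g/ deletes. /teggixansu/ → tegixansu.

tegixansu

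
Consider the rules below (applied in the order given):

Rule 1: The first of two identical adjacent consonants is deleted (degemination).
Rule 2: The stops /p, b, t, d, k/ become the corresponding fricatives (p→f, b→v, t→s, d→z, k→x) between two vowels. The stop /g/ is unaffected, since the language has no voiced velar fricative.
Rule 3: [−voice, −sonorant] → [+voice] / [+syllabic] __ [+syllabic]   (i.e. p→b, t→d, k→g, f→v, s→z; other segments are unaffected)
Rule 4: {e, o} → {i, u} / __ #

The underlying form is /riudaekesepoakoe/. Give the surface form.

riuzaexezevoaxoi

Rule 1 (degemination): no segment meets the environment; /riudaekesepoakoe/ is unchanged.
Rule 2 (intervocalic spirantization): /d/ is a stop between vowels /u/ and /a/, so it spirantizes to the fricative [z]. /k/ is a stop between vowels /e/ and /e/, so it spirantizes to the fricative [x]. /p/ is a stop between vowels /e/ and /o/, so it spirantizes to the fricative [f]. /k/ is a stop between vowels /a/ and /o/, so it spirantizes to the fricative [x]. /riudaekesepoakoe/ → riuzaexesefoaxoe.
Rule 3 (intervocalic voicing): /s/ is a voiceless obstruent between vowels /e/ and /e/, so it voices to [z]. /f/ is a voiceless obstruent between vowels /e/ and /o/, so it voices to [v]. /riuzaexesefoaxoe/ → riuzaexezevoaxoe.
Rule 4 (final vowel raising): /e/ is a mid vowel in word-final position, so it raises to [i]. /riuzaexezevoaxoe/ → riuzaexezevoaxoi.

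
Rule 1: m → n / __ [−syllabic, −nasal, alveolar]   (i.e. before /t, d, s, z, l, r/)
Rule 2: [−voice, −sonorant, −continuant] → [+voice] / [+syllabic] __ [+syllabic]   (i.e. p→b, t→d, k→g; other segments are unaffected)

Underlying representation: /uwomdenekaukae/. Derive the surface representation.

uwondenegaugae

Rule 1 (nasal place assimilation): /m/ precedes the alveolar consonant /d/, so it assimilates in place to [n]. /uwomdenekaukae/ → uwondenekaukae.
Rule 2 (intervocalic voicing): /k/ is a voiceless stop between vowels /e/ and /a/, so it voices to [g]. /k/ is a voiceless stop between vowels /u/ and /a/, so it voices to [g]. /uwondenekaukae/ → uwondenegaugae.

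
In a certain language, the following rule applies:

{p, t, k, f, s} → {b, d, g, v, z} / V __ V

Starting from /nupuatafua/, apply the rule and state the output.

nubuadavua

/p/ is a voiceless obstruent between vowels /u/ and /u/, so it voices to [b].
/t/ is a voiceless obstruent between vowels /a/ and /a/, so it voices to [d].
/f/ is a voiceless obstruent between vowels /a/ and /u/, so it voices to [v].
Surface form: [nubuadavua].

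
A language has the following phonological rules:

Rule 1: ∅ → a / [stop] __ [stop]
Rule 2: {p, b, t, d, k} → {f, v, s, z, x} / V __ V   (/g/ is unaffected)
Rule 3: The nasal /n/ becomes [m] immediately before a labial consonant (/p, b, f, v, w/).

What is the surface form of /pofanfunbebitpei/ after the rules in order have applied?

pofamfumbevisafei

Rule 1 (stop-cluster a-epenthesis): /t/ and /p/ form a stop–stop cluster, so [a] is inserted between them. /pofanfunbebitpei/ → pofanfunbebitapei.
Rule 2 (intervocalic spirantization): /b/ is a stop between vowels /e/ and /i/, so it spirantizes to the fricative [v]. /t/ is a stop between vowels /i/ and /a/, so it spirantizes to the fricative [s]. /p/ is a stop between vowels /a/ and /e/, so it spirantizes to the fricative [f]. /pofanfunbebitapei/ → pofanfunbevisafei.
Rule 3 (nasal place assimilation): /n/ precedes the labial consonant /f/, so it assimilates in place to [m]. /n/ precedes the labial consonant /b/, so it assimilates in place to [m]. /pofanfunbevisafei/ → pofamfumbevisafei.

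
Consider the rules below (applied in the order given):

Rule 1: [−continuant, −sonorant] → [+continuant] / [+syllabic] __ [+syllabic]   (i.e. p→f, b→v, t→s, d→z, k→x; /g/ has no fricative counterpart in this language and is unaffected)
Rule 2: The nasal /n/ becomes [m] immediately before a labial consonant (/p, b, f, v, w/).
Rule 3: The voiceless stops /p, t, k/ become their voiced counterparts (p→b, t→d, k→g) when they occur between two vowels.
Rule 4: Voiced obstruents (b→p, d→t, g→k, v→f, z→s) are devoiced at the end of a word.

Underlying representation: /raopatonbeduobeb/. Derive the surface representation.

raofasombezuovep

Rule 1 (intervocalic spirantization): /p/ is a stop between vowels /o/ and /a/, so it spirantizes to the fricative [f]. /t/ is a stop between vowels /a/ and /o/, so it spirantizes to the fricative [s]. /d/ is a stop between vowels /e/ and /u/, so it spirantizes to the fricative [z]. /b/ is a stop between vowels /o/ and /e/, so it spirantizes to the fricative [v]. /raopatonbeduobeb/ → raofasonbezuoveb.
Rule 2 (nasal place assimilation): /n/ precedes the labial consonant /b/, so it assimilates in place to [m]. /raofasonbezuoveb/ → raofasombezuoveb.
Rule 3 (intervocalic voicing): no segment meets the environment; /raofasombezuoveb/ is unchanged.
Rule 4 (final devoicing): /b/ is a voiced obstruent in word-final position, so it devoices to [p]. /raofasombezuoveb/ → raofasombezuovep.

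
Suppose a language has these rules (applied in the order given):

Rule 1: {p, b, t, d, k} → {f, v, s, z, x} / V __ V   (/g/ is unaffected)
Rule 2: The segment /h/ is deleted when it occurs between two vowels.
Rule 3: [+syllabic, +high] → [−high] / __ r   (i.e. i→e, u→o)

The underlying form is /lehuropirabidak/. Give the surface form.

Rule 1 (intervocalic spirantization): /p/ is a stop between vowels /o/ and /i/, so it spirantizes to the fricative [f]. /b/ is a stop between vowels /a/ and /i/, so it spirantizes to the fricative [v]. /d/ is a stop between vowels /i/ and /a/, so it spirantizes to the fricative [z]. /lehuropirabidak/ → lehurofiravizak.
Rule 2 (intervocalic h-deletion): /h/ occurs between vowels /e/ and /u/, so it deletes. /lehurofiravizak/ → leurofiravizak.
Rule 3 (pre-rhotic lowering): /u/ is a high vowel immediately before /r/, so it lowers to [o]. /i/ is a high vowel immediately before /r/, so it lowers to [e]. /leurofiravizak/ → leoroferavizak.

leoroferavizak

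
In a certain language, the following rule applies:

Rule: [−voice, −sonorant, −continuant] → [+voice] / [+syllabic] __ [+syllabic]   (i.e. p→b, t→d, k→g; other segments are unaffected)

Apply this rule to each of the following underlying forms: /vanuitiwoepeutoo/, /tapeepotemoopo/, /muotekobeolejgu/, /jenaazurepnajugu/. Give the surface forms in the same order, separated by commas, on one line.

vanuidiwoebeudoo, tabeebodemoobo, muodegobeolejgu, jenaazurepnajugu

/vanuitiwoepeutoo/: /t/ is a voiceless stop between vowels /i/ and /i/, so it voices to [d]. /p/ is a voiceless stop between vowels /e/ and /e/, so it voices to [b]. /t/ is a voiceless stop between vowels /u/ and /o/, so it voices to [d]. → [vanuidiwoebeudoo].
/tapeepotemoopo/: /p/ is a voiceless stop between vowels /a/ and /e/, so it voices to [b]. /p/ is a voiceless stop between vowels /e/ and /o/, so it voices to [b]. /t/ is a voiceless stop between vowels /o/ and /e/, so it voices to [d]. /p/ is a voiceless stop between vowels /o/ and /o/, so it voices to [b]. → [tabeebodemoobo].
/muotekobeolejgu/: /t/ is a voiceless stop between vowels /o/ and /e/, so it voices to [d]. /k/ is a voiceless stop between vowels /e/ and /o/, so it voices to [g]. → [muodegobeolejgu].
/jenaazurepnajugu/: the rule's environment is not met; surfaces unchanged as [jenaazurepnajugu].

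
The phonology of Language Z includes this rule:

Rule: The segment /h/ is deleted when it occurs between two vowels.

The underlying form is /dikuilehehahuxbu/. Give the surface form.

/h/ occurs between vowels /e/ and /e/, so it deletes.
/h/ occurs between vowels /e/ and /a/, so it deletes.
/h/ occurs between vowels /a/ and /u/, so it deletes.
Surface form: [dikuileeauxbu].

dikuileeauxbu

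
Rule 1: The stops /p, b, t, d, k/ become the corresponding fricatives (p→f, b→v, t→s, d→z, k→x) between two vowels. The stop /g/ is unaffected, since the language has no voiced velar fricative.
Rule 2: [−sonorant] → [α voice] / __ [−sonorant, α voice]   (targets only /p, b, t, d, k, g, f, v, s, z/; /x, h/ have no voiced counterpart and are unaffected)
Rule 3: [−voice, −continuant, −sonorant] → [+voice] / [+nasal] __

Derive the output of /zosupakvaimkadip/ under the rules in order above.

zosufagvaimgazip

Rule 1 (intervocalic spirantization): /p/ is a stop between vowels /u/ and /a/, so it spirantizes to the fricative [f]. /d/ is a stop between vowels /a/ and /i/, so it spirantizes to the fricative [z]. /zosupakvaimkadip/ → zosufakvaimkazip.
Rule 2 (regressive voicing assimilation): /k/ precedes the voiced obstruent /v/, so it voices to [g] by assimilation. /zosufakvaimkazip/ → zosufagvaimkazip.
Rule 3 (post-nasal voicing): /k/ is a voiceless stop immediately after the nasal /m/, so it voices to [g]. /zosufagvaimkazip/ → zosufagvaimgazip.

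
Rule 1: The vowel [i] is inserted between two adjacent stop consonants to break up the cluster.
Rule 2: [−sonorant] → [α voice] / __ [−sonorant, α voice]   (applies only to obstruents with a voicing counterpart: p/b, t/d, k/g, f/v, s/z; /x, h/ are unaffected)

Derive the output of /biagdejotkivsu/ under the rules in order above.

biagidejotikifsu

Rule 1 (stop-cluster i-epenthesis): /g/ and /d/ form a stop–stop cluster, so [i] is inserted between them. /t/ and /k/ form a stop–stop cluster, so [i] is inserted between them. /biagdejotkivsu/ → biagidejotikivsu.
Rule 2 (regressive voicing assimilation): /v/ precedes the voiceless obstruent /s/, so it devoices to [f] by assimilation. /biagidejotikivsu/ → biagidejotikifsu.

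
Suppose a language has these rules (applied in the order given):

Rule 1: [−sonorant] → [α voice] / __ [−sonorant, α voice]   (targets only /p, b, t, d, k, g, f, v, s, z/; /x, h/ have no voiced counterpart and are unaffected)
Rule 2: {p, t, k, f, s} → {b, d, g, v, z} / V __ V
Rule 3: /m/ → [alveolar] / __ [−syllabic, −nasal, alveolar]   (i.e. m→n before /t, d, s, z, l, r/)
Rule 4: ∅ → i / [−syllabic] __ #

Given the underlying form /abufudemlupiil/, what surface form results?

Rule 1 (regressive voicing assimilation): no segment meets the environment; /abufudemlupiil/ is unchanged.
Rule 2 (intervocalic voicing): /f/ is a voiceless obstruent between vowels /u/ and /u/, so it voices to [v]. /p/ is a voiceless obstruent between vowels /u/ and /i/, so it voices to [b]. /abufudemlupiil/ → abuvudemlubiil.
Rule 3 (nasal place assimilation): /m/ precedes the alveolar consonant /l/, so it assimilates in place to [n]. /abuvudemlubiil/ → abuvudenlubiil.
Rule 4 (final i-epenthesis): the form ends in the consonant /l/, so [i] is inserted word-finally. /abuvudenlubiil/ → abuvudenlubiili.

abuvudenlubiili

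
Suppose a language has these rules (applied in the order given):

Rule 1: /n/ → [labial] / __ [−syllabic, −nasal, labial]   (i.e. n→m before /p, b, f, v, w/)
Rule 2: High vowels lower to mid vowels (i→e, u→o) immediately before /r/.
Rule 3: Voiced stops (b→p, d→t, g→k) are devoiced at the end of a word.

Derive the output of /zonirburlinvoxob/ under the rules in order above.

Rule 1 (nasal place assimilation): /n/ precedes the labial consonant /v/, so it assimilates in place to [m]. /zonirburlinvoxob/ → zonirburlimvoxob.
Rule 2 (pre-rhotic lowering): /i/ is a high vowel immediately before /r/, so it lowers to [e]. /u/ is a high vowel immediately before /r/, so it lowers to [o]. /zonirburlimvoxob/ → zonerborlimvoxob.
Rule 3 (final devoicing): /b/ is a voiced stop in word-final position, so it devoices to [p]. /zonerborlimvoxob/ → zonerborlimvoxop.

zonerborlimvoxop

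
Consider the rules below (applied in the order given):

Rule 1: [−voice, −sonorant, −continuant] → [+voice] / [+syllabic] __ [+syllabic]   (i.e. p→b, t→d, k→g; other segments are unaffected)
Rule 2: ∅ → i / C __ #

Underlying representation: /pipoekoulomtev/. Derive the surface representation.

Rule 1 (intervocalic voicing): /p/ is a voiceless stop between vowels /i/ and /o/, so it voices to [b]. /k/ is a voiceless stop between vowels /e/ and /o/, so it voices to [g]. /pipoekoulomtev/ → piboegoulomtev.
Rule 2 (final i-epenthesis): the form ends in the consonant /v/, so [i] is inserted word-finally. /piboegoulomtev/ → piboegoulomtevi.

piboegoulomtevi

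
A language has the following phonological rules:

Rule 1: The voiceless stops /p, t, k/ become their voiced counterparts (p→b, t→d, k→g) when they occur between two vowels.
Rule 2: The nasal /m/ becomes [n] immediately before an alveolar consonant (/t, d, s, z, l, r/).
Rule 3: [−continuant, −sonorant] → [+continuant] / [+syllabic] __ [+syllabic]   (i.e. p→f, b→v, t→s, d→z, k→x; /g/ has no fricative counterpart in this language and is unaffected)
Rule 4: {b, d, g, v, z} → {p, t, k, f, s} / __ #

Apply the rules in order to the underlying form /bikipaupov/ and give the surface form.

Rule 1 (intervocalic voicing): /k/ is a voiceless stop between vowels /i/ and /i/, so it voices to [g]. /p/ is a voiceless stop between vowels /i/ and /a/, so it voices to [b]. /p/ is a voiceless stop between vowels /u/ and /o/, so it voices to [b]. /bikipaupov/ → bigibaubov.
Rule 2 (nasal place assimilation): no segment meets the environment; /bigibaubov/ is unchanged.
Rule 3 (intervocalic spirantization): /b/ is a stop between vowels /i/ and /a/, so it spirantizes to the fricative [v]. /b/ is a stop between vowels /u/ and /o/, so it spirantizes to the fricative [v]. /bigibaubov/ → bigivauvov.
Rule 4 (final devoicing): /v/ is a voiced obstruent in word-final position, so it devoices to [f]. /bigivauvov/ → bigivauvof.

bigivauvof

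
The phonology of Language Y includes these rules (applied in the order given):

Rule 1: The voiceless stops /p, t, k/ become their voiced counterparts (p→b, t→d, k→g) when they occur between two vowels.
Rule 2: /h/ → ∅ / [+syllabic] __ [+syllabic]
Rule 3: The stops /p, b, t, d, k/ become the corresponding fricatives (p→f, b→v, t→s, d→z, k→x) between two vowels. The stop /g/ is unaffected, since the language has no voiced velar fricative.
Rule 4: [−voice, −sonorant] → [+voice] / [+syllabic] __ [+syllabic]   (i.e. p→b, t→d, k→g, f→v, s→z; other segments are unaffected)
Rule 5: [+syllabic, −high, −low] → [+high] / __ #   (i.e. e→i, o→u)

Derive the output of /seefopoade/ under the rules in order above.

Rule 1 (intervocalic voicing): /p/ is a voiceless stop between vowels /o/ and /o/, so it voices to [b]. /seefopoade/ → seefoboade.
Rule 2 (intervocalic h-deletion): no segment meets the environment; /seefoboade/ is unchanged.
Rule 3 (intervocalic spirantization): /b/ is a stop between vowels /o/ and /o/, so it spirantizes to the fricative [v]. /d/ is a stop between vowels /a/ and /e/, so it spirantizes to the fricative [z]. /seefoboade/ → seefovoaze.
Rule 4 (intervocalic voicing): /f/ is a voiceless obstruent between vowels /e/ and /o/, so it voices to [v]. /seefovoaze/ → seevovoaze.
Rule 5 (final vowel raising): /e/ is a mid vowel in word-final position, so it raises to [i]. /seevovoaze/ → seevovoazi.

seevovoazi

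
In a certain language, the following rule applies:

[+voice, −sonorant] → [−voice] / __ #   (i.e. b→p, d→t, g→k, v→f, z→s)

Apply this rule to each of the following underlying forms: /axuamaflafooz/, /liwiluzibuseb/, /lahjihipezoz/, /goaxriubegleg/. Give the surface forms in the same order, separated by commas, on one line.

/axuamaflafooz/: /z/ is a voiced obstruent in word-final position, so it devoices to [s]. → [axuamaflafoos].
/liwiluzibuseb/: /b/ is a voiced obstruent in word-final position, so it devoices to [p]. → [liwiluzibusep].
/lahjihipezoz/: /z/ is a voiced obstruent in word-final position, so it devoices to [s]. → [lahjihipezos].
/goaxriubegleg/: /g/ is a voiced obstruent in word-final position, so it devoices to [k]. → [goaxriubeglek].

axuamaflafoos, liwiluzibusep, lahjihipezos, goaxriubeglek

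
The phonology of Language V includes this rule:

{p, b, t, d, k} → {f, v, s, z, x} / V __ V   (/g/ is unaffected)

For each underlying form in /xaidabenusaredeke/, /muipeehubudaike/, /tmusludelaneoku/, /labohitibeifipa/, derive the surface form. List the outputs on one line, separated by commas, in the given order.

xaizavenusarezexe, muifeehuvuzaixe, tmusluzelaneoxu, lavohisiveififa

/xaidabenusaredeke/: /d/ is a stop between vowels /i/ and /a/, so it spirantizes to the fricative [z]. /b/ is a stop between vowels /a/ and /e/, so it spirantizes to the fricative [v]. /d/ is a stop between vowels /e/ and /e/, so it spirantizes to the fricative [z]. /k/ is a stop between vowels /e/ and /e/, so it spirantizes to the fricative [x]. → [xaizavenusarezexe].
/muipeehubudaike/: /p/ is a stop between vowels /i/ and /e/, so it spirantizes to the fricative [f]. /b/ is a stop between vowels /u/ and /u/, so it spirantizes to the fricative [v]. /d/ is a stop between vowels /u/ and /a/, so it spirantizes to the fricative [z]. /k/ is a stop between vowels /i/ and /e/, so it spirantizes to the fricative [x]. → [muifeehuvuzaixe].
/tmusludelaneoku/: /d/ is a stop between vowels /u/ and /e/, so it spirantizes to the fricative [z]. /k/ is a stop between vowels /o/ and /u/, so it spirantizes to the fricative [x]. → [tmusluzelaneoxu].
/labohitibeifipa/: /b/ is a stop between vowels /a/ and /o/, so it spirantizes to the fricative [v]. /t/ is a stop between vowels /i/ and /i/, so it spirantizes to the fricative [s]. /b/ is a stop between vowels /i/ and /e/, so it spirantizes to the fricative [v]. /p/ is a stop between vowels /i/ and /a/, so it spirantizes to the fricative [f]. → [lavohisiveififa].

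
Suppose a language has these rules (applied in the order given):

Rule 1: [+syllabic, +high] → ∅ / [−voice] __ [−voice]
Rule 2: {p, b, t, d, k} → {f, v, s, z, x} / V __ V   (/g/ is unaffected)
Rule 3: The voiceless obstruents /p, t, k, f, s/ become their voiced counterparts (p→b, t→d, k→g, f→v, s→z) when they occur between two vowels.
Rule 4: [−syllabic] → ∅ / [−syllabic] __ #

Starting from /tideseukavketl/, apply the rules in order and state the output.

tizezeuxavket

Rule 1 (high vowel syncope): no segment meets the environment; /tideseukavketl/ is unchanged.
Rule 2 (intervocalic spirantization): /d/ is a stop between vowels /i/ and /e/, so it spirantizes to the fricative [z]. /k/ is a stop between vowels /u/ and /a/, so it spirantizes to the fricative [x]. /tideseukavketl/ → tizeseuxavketl.
Rule 3 (intervocalic voicing): /s/ is a voiceless obstruent between vowels /e/ and /e/, so it voices to [z]. /tizeseuxavketl/ → tizezeuxavketl.
Rule 4 (final cluster simplification): /l/ is the second consonant of a word-final cluster /tl/, so it deletes. /tizezeuxavketl/ → tizezeuxavket.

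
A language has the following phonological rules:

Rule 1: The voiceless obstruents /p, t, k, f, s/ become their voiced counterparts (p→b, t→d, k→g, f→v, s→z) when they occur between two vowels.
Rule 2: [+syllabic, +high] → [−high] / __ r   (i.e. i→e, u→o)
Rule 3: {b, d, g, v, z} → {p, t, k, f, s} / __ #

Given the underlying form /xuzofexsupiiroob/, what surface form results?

Rule 1 (intervocalic voicing): /f/ is a voiceless obstruent between vowels /o/ and /e/, so it voices to [v]. /p/ is a voiceless obstruent between vowels /u/ and /i/, so it voices to [b]. /xuzofexsupiiroob/ → xuzovexsubiiroob.
Rule 2 (pre-rhotic lowering): /i/ is a high vowel immediately before /r/, so it lowers to [e]. /xuzovexsubiiroob/ → xuzovexsubieroob.
Rule 3 (final devoicing): /b/ is a voiced obstruent in word-final position, so it devoices to [p]. /xuzovexsubieroob/ → xuzovexsubieroop.

xuzovexsubieroop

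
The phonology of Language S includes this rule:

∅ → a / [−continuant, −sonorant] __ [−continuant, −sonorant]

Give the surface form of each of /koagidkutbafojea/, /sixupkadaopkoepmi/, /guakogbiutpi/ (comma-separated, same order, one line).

/koagidkutbafojea/: /d/ and /k/ form a stop–stop cluster, so [a] is inserted between them. /t/ and /b/ form a stop–stop cluster, so [a] is inserted between them. → [koagidakutabafojea].
/sixupkadaopkoepmi/: /p/ and /k/ form a stop–stop cluster, so [a] is inserted between them. /p/ and /k/ form a stop–stop cluster, so [a] is inserted between them. → [sixupakadaopakoepmi].
/guakogbiutpi/: /g/ and /b/ form a stop–stop cluster, so [a] is inserted between them. /t/ and /p/ form a stop–stop cluster, so [a] is inserted between them. → [guakogabiutapi].

koagidakutabafojea, sixupakadaopakoepmi, guakogabiutapi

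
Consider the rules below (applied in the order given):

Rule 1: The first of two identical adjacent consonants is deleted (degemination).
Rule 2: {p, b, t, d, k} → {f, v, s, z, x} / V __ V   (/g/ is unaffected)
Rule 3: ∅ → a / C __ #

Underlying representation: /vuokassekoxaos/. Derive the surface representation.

vuoxasexoxaosa

Rule 1 (degemination): /ss/ is a geminate; the first /s/ deletes. /vuokassekoxaos/ → vuokasekoxaos.
Rule 2 (intervocalic spirantization): /k/ is a stop between vowels /o/ and /a/, so it spirantizes to the fricative [x]. /k/ is a stop between vowels /e/ and /o/, so it spirantizes to the fricative [x]. /vuokasekoxaos/ → vuoxasexoxaos.
Rule 3 (final a-epenthesis): the form ends in the consonant /s/, so [a] is inserted word-finally. /vuoxasexoxaos/ → vuoxasexoxaosa.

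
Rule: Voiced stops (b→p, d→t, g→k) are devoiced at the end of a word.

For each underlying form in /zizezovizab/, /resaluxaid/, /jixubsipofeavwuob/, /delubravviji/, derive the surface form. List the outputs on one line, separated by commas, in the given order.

/zizezovizab/: /b/ is a voiced stop in word-final position, so it devoices to [p]. → [zizezovizap].
/resaluxaid/: /d/ is a voiced stop in word-final position, so it devoices to [t]. → [resaluxait].
/jixubsipofeavwuob/: /b/ is a voiced stop in word-final position, so it devoices to [p]. → [jixubsipofeavwuop].
/delubravviji/: the rule's environment is not met; surfaces unchanged as [delubravviji].

zizezovizap, resaluxait, jixubsipofeavwuop, delubravviji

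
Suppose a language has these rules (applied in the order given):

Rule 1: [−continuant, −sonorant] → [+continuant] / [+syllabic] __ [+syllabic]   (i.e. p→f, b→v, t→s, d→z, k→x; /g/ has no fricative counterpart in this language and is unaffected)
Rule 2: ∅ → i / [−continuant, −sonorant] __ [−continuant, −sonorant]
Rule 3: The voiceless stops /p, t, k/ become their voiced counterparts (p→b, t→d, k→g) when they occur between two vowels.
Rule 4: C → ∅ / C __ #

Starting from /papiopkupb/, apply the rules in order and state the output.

Rule 1 (intervocalic spirantization): /p/ is a stop between vowels /a/ and /i/, so it spirantizes to the fricative [f]. /papiopkupb/ → pafiopkupb.
Rule 2 (stop-cluster i-epenthesis): /p/ and /k/ form a stop–stop cluster, so [i] is inserted between them. /p/ and /b/ form a stop–stop cluster, so [i] is inserted between them. /pafiopkupb/ → pafiopikupib.
Rule 3 (intervocalic voicing): /p/ is a voiceless stop between vowels /o/ and /i/, so it voices to [b]. /k/ is a voiceless stop between vowels /i/ and /u/, so it voices to [g]. /p/ is a voiceless stop between vowels /u/ and /i/, so it voices to [b]. /pafiopikupib/ → pafiobigubib.
Rule 4 (final cluster simplification): no segment meets the environment; /pafiobigubib/ is unchanged.

pafiobigubib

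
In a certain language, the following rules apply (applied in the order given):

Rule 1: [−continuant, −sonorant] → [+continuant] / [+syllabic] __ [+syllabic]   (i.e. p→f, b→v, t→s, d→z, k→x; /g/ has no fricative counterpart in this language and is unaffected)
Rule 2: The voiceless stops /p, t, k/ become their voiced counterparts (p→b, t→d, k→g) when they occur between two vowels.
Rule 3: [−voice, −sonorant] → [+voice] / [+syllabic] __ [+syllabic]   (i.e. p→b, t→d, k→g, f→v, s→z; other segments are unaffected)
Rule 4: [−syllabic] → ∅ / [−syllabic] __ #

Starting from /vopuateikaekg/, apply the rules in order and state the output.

Rule 1 (intervocalic spirantization): /p/ is a stop between vowels /o/ and /u/, so it spirantizes to the fricative [f]. /t/ is a stop between vowels /a/ and /e/, so it spirantizes to the fricative [s]. /k/ is a stop between vowels /i/ and /a/, so it spirantizes to the fricative [x]. /vopuateikaekg/ → vofuaseixaekg.
Rule 2 (intervocalic voicing): no segment meets the environment; /vofuaseixaekg/ is unchanged.
Rule 3 (intervocalic voicing): /f/ is a voiceless obstruent between vowels /o/ and /u/, so it voices to [v]. /s/ is a voiceless obstruent between vowels /a/ and /e/, so it voices to [z]. /vofuaseixaekg/ → vovuazeixaekg.
Rule 4 (final cluster simplification): /g/ is the second consonant of a word-final cluster /kg/, so it deletes. /vovuazeixaekg/ → vovuazeixaek.

vovuazeixaek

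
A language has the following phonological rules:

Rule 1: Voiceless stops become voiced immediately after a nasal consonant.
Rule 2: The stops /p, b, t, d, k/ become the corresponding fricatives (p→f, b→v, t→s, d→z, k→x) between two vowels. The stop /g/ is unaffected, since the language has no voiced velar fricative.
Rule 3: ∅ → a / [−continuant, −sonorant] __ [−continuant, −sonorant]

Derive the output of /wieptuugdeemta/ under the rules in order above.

Rule 1 (post-nasal voicing): /t/ is a voiceless stop immediately after the nasal /m/, so it voices to [d]. /wieptuugdeemta/ → wieptuugdeemda.
Rule 2 (intervocalic spirantization): no segment meets the environment; /wieptuugdeemda/ is unchanged.
Rule 3 (stop-cluster a-epenthesis): /p/ and /t/ form a stop–stop cluster, so [a] is inserted between them. /g/ and /d/ form a stop–stop cluster, so [a] is inserted between them. /wieptuugdeemda/ → wiepatuugadeemda.

wiepatuugadeemda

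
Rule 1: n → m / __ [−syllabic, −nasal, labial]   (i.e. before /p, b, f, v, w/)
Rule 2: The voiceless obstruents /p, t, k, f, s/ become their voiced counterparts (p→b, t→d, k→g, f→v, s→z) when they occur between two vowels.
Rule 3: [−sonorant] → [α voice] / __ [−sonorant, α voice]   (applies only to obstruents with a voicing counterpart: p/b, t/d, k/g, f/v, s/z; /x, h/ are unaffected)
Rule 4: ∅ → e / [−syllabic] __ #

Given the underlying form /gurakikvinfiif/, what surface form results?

guragigvimfiife

Rule 1 (nasal place assimilation): /n/ precedes the labial consonant /f/, so it assimilates in place to [m]. /gurakikvinfiif/ → gurakikvimfiif.
Rule 2 (intervocalic voicing): /k/ is a voiceless obstruent between vowels /a/ and /i/, so it voices to [g]. /gurakikvimfiif/ → guragikvimfiif.
Rule 3 (regressive voicing assimilation): /k/ precedes the voiced obstruent /v/, so it voices to [g] by assimilation. /guragikvimfiif/ → guragigvimfiif.
Rule 4 (final e-epenthesis): the form ends in the consonant /f/, so [e] is inserted word-finally. /guragigvimfiif/ → guragigvimfiife.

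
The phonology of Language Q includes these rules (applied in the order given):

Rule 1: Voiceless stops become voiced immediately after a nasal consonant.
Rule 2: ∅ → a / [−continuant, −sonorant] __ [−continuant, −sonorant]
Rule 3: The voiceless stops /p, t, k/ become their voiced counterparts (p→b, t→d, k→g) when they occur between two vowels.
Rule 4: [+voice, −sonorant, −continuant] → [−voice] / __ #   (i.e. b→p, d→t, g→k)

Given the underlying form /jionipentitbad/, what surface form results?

jionibendidabat

Rule 1 (post-nasal voicing): /t/ is a voiceless stop immediately after the nasal /n/, so it voices to [d]. /jionipentitbad/ → jionipenditbad.
Rule 2 (stop-cluster a-epenthesis): /t/ and /b/ form a stop–stop cluster, so [a] is inserted between them. /jionipenditbad/ → jionipenditabad.
Rule 3 (intervocalic voicing): /p/ is a voiceless stop between vowels /i/ and /e/, so it voices to [b]. /t/ is a voiceless stop between vowels /i/ and /a/, so it voices to [d]. /jionipenditabad/ → jionibendidabad.
Rule 4 (final devoicing): /d/ is a voiced stop in word-final position, so it devoices to [t]. /jionibendidabad/ → jionibendidabat.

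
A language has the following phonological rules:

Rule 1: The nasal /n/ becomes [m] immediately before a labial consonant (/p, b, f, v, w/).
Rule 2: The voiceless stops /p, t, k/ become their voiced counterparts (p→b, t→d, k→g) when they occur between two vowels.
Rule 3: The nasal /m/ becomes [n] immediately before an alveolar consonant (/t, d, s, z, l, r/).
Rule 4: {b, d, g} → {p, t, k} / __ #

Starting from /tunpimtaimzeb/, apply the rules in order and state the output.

tumpintainzep

Rule 1 (nasal place assimilation): /n/ precedes the labial consonant /p/, so it assimilates in place to [m]. /tunpimtaimzeb/ → tumpimtaimzeb.
Rule 2 (intervocalic voicing): no segment meets the environment; /tumpimtaimzeb/ is unchanged.
Rule 3 (nasal place assimilation): /m/ precedes the alveolar consonant /t/, so it assimilates in place to [n]. /m/ precedes the alveolar consonant /z/, so it assimilates in place to [n]. /tumpimtaimzeb/ → tumpintainzeb.
Rule 4 (final devoicing): /b/ is a voiced stop in word-final position, so it devoices to [p]. /tumpintainzeb/ → tumpintainzep.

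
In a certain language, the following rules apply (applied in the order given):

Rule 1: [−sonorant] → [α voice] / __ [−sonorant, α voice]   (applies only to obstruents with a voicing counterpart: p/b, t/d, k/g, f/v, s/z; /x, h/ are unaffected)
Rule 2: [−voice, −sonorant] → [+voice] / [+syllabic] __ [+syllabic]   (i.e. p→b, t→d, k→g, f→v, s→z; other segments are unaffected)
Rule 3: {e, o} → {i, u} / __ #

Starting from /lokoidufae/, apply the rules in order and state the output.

Rule 1 (regressive voicing assimilation): no segment meets the environment; /lokoidufae/ is unchanged.
Rule 2 (intervocalic voicing): /k/ is a voiceless obstruent between vowels /o/ and /o/, so it voices to [g]. /f/ is a voiceless obstruent between vowels /u/ and /a/, so it voices to [v]. /lokoidufae/ → logoiduvae.
Rule 3 (final vowel raising): /e/ is a mid vowel in word-final position, so it raises to [i]. /logoiduvae/ → logoiduvai.

logoiduvai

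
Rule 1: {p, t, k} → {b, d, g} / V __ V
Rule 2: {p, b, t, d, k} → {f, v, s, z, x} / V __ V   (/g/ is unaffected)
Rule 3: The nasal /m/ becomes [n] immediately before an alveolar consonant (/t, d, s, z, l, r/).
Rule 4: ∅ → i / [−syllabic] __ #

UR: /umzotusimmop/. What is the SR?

unzozusimmopi

Rule 1 (intervocalic voicing): /t/ is a voiceless stop between vowels /o/ and /u/, so it voices to [d]. /umzotusimmop/ → umzodusimmop.
Rule 2 (intervocalic spirantization): /d/ is a stop between vowels /o/ and /u/, so it spirantizes to the fricative [z]. /umzodusimmop/ → umzozusimmop.
Rule 3 (nasal place assimilation): /m/ precedes the alveolar consonant /z/, so it assimilates in place to [n]. /umzozusimmop/ → unzozusimmop.
Rule 4 (final i-epenthesis): the form ends in the consonant /p/, so [i] is inserted word-finally. /unzozusimmop/ → unzozusimmopi.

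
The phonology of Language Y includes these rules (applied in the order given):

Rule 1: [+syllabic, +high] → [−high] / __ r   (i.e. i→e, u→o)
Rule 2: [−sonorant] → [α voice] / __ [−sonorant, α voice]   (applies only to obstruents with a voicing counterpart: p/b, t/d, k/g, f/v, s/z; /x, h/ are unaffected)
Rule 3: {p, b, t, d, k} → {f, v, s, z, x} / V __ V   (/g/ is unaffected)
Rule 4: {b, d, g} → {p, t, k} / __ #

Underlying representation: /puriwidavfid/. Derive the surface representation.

Rule 1 (pre-rhotic lowering): /u/ is a high vowel immediately before /r/, so it lowers to [o]. /puriwidavfid/ → poriwidavfid.
Rule 2 (regressive voicing assimilation): /v/ precedes the voiceless obstruent /f/, so it devoices to [f] by assimilation. /poriwidavfid/ → poriwidaffid.
Rule 3 (intervocalic spirantization): /d/ is a stop between vowels /i/ and /a/, so it spirantizes to the fricative [z]. /poriwidaffid/ → poriwizaffid.
Rule 4 (final devoicing): /d/ is a voiced stop in word-final position, so it devoices to [t]. /poriwizaffid/ → poriwizaffit.

poriwizaffit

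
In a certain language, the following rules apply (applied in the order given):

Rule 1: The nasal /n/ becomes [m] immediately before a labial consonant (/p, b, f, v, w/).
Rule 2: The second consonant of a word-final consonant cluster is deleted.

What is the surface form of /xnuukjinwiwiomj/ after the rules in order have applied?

xnuukjimwiwiom

Rule 1 (nasal place assimilation): /n/ precedes the labial consonant /w/, so it assimilates in place to [m]. /xnuukjinwiwiomj/ → xnuukjimwiwiomj.
Rule 2 (final cluster simplification): /j/ is the second consonant of a word-final cluster /mj/, so it deletes. /xnuukjimwiwiomj/ → xnuukjimwiwiom.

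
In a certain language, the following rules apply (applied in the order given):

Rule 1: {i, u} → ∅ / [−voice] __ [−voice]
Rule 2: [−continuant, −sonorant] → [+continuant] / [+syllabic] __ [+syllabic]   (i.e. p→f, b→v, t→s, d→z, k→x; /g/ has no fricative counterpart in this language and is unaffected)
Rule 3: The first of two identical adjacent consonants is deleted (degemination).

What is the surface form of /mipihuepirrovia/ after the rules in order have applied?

Rule 1 (high vowel syncope): /i/ is a high vowel flanked by voiceless consonants /p/ and /h/, so it deletes. /mipihuepirrovia/ → miphuepirrovia.
Rule 2 (intervocalic spirantization): /p/ is a stop between vowels /e/ and /i/, so it spirantizes to the fricative [f]. /miphuepirrovia/ → miphuefirrovia.
Rule 3 (degemination): /rr/ is a geminate; the first /r/ deletes. /miphuefirrovia/ → miphuefirovia.

miphuefirovia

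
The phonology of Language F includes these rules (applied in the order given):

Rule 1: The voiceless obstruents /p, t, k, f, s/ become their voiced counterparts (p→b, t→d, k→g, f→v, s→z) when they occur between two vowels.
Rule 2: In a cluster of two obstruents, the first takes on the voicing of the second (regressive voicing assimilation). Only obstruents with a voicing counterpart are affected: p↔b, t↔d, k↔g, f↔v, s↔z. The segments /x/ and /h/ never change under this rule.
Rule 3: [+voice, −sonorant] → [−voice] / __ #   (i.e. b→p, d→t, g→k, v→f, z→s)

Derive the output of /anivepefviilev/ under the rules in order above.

anivebevviilef

Rule 1 (intervocalic voicing): /p/ is a voiceless obstruent between vowels /e/ and /e/, so it voices to [b]. /anivepefviilev/ → anivebefviilev.
Rule 2 (regressive voicing assimilation): /f/ precedes the voiced obstruent /v/, so it voices to [v] by assimilation. /anivebefviilev/ → anivebevviilev.
Rule 3 (final devoicing): /v/ is a voiced obstruent in word-final position, so it devoices to [f]. /anivebevviilev/ → anivebevviilef.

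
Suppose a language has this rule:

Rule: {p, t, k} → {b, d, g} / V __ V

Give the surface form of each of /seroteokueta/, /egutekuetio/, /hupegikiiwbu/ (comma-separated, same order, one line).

/seroteokueta/: /t/ is a voiceless stop between vowels /o/ and /e/, so it voices to [d]. /k/ is a voiceless stop between vowels /o/ and /u/, so it voices to [g]. /t/ is a voiceless stop between vowels /e/ and /a/, so it voices to [d]. → [serodeogueda].
/egutekuetio/: /t/ is a voiceless stop between vowels /u/ and /e/, so it voices to [d]. /k/ is a voiceless stop between vowels /e/ and /u/, so it voices to [g]. /t/ is a voiceless stop between vowels /e/ and /i/, so it voices to [d]. → [egudeguedio].
/hupegikiiwbu/: /p/ is a voiceless stop between vowels /u/ and /e/, so it voices to [b]. /k/ is a voiceless stop between vowels /i/ and /i/, so it voices to [g]. → [hubegigiiwbu].

serodeogueda, egudeguedio, hubegigiiwbu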